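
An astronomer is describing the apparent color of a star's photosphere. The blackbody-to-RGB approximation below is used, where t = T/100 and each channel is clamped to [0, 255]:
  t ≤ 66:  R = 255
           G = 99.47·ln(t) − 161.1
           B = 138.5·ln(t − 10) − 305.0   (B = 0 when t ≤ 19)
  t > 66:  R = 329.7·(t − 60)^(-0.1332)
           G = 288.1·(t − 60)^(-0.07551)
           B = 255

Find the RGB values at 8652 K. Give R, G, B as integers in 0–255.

t = 8652/100 = 86.52; the t > 66 branch applies.
R = 329.7·(86.52 − 60)^(-0.1332) = 329.7·26.52^(-0.1332) = 329.7·0.64622 = 213.059.
G = 288.1·(86.52 − 60)^(-0.07551) = 288.1·26.52^(-0.07551) = 288.1·0.78074 = 224.931.
B = 255 by definition for t > 66.
Rounded: (213, 225, 255).

R=213, G=225, B=255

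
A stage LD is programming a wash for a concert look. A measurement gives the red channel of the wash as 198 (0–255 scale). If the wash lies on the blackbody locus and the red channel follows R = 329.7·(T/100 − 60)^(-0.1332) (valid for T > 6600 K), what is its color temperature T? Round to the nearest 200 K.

(t − 60)^(-0.1332) = 198/329.7 = 0.60055.
t − 60 = 0.60055^(1/-0.1332) = 0.60055^(-7.508) = 45.980, so t = 105.980.
T = 100·t = 10598 K → 10600 K to the nearest 200 K.

10600 K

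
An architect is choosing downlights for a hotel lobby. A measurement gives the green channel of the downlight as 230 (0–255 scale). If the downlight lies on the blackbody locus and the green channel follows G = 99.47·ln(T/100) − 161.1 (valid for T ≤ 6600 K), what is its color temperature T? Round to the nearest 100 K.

5100 K

ln t = (230 + 161.1) / 99.47 = 3.9318.
t = e^3.9318 = 51.001.
T = 100·t = 5100 K → 5100 K to the nearest 100 K.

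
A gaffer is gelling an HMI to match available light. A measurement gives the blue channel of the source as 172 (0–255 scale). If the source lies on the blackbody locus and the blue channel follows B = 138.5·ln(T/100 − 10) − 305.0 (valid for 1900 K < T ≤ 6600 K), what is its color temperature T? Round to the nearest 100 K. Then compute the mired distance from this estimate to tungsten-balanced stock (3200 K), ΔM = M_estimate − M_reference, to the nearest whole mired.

ln(t − 10) = (172 + 305.0) / 138.5 = 3.4440.
t − 10 = e^3.4440 = 31.313, so t = 41.313.
T = 100·t = 4131 K → 4100 K to the nearest 100 K.
M_estimate = 10⁶/4100 = 243.90; M_reference = 10⁶/3200 = 312.50.
ΔM = 243.90 − 312.50 = -68.60 → -69 mireds.

-69 mireds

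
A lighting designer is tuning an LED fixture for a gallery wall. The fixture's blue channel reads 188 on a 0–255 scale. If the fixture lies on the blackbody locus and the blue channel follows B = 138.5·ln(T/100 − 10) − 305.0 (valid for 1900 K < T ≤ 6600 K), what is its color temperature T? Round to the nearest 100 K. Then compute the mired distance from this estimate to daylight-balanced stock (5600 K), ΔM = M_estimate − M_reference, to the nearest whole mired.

ln(t − 10) = (188 + 305.0) / 138.5 = 3.5596.
t − 10 = e^3.5596 = 35.148, so t = 45.148.
T = 100·t = 4515 K → 4500 K to the nearest 100 K.
M_estimate = 10⁶/4500 = 222.22; M_reference = 10⁶/5600 = 178.57.
ΔM = 222.22 − 178.57 = 43.65 → +44 mireds.

+44 mireds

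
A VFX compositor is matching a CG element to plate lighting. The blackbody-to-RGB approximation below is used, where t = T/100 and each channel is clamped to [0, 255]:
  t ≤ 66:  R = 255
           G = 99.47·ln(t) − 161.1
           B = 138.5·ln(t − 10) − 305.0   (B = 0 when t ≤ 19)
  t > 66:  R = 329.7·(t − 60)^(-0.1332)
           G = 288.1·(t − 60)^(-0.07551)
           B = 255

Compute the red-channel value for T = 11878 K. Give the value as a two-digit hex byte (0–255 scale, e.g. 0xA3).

0xC0

t = 11878/100 = 118.78; the t > 66 branch applies.
R = 329.7·(118.78 − 60)^(-0.1332) = 329.7·58.78^(-0.1332) = 329.7·0.58122 = 191.627.
Rounded: 192; in hex, 0xC0.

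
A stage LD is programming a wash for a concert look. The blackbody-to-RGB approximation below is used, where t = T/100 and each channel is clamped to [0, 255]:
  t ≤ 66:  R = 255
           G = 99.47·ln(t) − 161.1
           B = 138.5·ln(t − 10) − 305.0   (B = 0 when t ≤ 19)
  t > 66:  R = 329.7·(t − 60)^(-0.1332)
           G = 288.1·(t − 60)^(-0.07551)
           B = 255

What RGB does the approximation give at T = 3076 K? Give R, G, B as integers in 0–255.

t = 3076/100 = 30.76; the t ≤ 66 branch applies.
R = 255 by definition for t ≤ 66.
G = 99.47·ln 30.76 − 161.1 = 99.47·3.4262 − 161.1 = 179.706.
B = 138.5·ln(30.76 − 10) − 305.0 = 138.5·ln 20.76 − 305.0 = 138.5·3.0330 − 305.0 = 115.074.
Rounded: (255, 180, 115).

R=255, G=180, B=115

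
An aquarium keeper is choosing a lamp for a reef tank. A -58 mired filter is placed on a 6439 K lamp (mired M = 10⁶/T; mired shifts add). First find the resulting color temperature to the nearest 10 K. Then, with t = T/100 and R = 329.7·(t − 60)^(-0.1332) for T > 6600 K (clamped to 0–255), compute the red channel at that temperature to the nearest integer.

M_in = 10⁶/6439 = 155.30; M_out = 155.30 + (-58) = 97.30.
T_out = 10⁶/97.30 = 10277.1 K → 10280 K; t = 102.8.
R = 329.7·(102.8 − 60)^(-0.1332) = 329.7·42.8^(-0.1332) = 329.7·0.60631 = 199.899.
Rounded: 200.

200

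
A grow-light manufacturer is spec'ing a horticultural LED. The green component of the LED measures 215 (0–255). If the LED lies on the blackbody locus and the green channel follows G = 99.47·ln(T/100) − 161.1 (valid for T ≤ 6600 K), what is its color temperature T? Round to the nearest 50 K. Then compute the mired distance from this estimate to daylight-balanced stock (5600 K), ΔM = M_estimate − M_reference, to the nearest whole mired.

+49 mireds

ln t = (215 + 161.1) / 99.47 = 3.7810.
t = e^3.7810 = 43.862.
T = 100·t = 4386 K → 4400 K to the nearest 50 K.
M_estimate = 10⁶/4400 = 227.27; M_reference = 10⁶/5600 = 178.57.
ΔM = 227.27 − 178.57 = 48.70 → +49 mireds.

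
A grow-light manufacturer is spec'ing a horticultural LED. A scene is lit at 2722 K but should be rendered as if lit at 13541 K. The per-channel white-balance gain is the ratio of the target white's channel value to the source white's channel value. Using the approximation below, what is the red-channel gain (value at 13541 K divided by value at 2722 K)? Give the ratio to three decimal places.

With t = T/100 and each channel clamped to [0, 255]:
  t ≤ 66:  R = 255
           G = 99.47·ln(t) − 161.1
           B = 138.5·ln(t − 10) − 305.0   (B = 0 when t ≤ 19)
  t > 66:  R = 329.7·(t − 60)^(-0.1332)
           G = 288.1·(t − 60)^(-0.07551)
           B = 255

0.727

At 2722 K (t = 27.22):
  R = 255 by definition for t ≤ 66.
At 13541 K (t = 135.41):
  R = 329.7·(135.41 − 60)^(-0.1332) = 329.7·75.41^(-0.1332) = 329.7·0.56225 = 185.373.
Gain = 185.373 / 255.000 = 0.7270 → 0.727.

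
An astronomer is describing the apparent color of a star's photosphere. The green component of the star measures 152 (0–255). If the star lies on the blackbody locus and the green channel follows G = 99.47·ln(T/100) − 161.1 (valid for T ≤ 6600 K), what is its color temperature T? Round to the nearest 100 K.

ln t = (152 + 161.1) / 99.47 = 3.1477.
t = e^3.1477 = 23.282.
T = 100·t = 2328 K → 2300 K to the nearest 100 K.

2300 K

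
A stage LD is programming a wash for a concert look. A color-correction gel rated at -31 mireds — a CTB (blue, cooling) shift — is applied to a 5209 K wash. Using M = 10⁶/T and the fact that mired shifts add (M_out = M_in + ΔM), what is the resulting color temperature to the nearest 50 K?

6200 K

M_in = 10⁶/5209 = 191.98 mireds.
M_out = 191.98 + (-31) = 160.98 mireds.
T_out = 10⁶/160.98 = 6212.1 K → 6200 K.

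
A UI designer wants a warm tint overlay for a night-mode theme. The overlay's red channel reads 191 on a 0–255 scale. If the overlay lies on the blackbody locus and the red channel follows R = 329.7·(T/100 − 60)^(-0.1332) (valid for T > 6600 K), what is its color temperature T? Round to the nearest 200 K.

12000 K

(t − 60)^(-0.1332) = 191/329.7 = 0.57931.
t − 60 = 0.57931^(1/-0.1332) = 0.57931^(-7.508) = 60.245, so t = 120.245.
T = 100·t = 12025 K → 12000 K to the nearest 200 K.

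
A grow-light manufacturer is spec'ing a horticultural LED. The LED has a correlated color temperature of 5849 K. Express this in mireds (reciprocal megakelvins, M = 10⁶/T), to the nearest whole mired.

171 mireds

M = 10⁶ / 5849 = 170.969 → 171 mireds.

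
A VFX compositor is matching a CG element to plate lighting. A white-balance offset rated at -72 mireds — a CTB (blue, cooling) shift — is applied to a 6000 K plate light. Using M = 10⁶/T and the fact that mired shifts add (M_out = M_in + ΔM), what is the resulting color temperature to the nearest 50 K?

M_in = 10⁶/6000 = 166.67 mireds.
M_out = 166.67 + (-72) = 94.67 mireds.
T_out = 10⁶/94.67 = 10563.4 K → 10550 K.

10550 K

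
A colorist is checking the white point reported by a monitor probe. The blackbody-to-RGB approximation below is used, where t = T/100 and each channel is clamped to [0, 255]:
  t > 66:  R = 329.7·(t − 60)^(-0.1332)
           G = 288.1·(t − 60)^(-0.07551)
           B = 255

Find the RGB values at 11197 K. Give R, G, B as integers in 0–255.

t = 11197/100 = 111.97; the t > 66 branch applies.
R = 329.7·(111.97 − 60)^(-0.1332) = 329.7·51.97^(-0.1332) = 329.7·0.59083 = 194.796.
G = 288.1·(111.97 − 60)^(-0.07551) = 288.1·51.97^(-0.07551) = 288.1·0.74207 = 213.790.
B = 255 by definition for t > 66.
Rounded: (195, 214, 255).

R=195, G=214, B=255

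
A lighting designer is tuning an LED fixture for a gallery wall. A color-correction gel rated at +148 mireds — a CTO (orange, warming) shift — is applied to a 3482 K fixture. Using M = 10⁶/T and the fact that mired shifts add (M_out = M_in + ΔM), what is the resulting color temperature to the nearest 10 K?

M_in = 10⁶/3482 = 287.19 mireds.
M_out = 287.19 + (+148) = 435.19 mireds.
T_out = 10⁶/435.19 = 2297.8 K → 2300 K.

2300 K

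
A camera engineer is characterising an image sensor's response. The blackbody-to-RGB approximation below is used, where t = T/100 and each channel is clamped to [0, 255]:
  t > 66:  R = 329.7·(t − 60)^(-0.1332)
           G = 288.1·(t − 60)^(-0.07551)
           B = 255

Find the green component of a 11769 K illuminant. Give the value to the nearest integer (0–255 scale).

212

t = 11769/100 = 117.69; the t > 66 branch applies.
G = 288.1·(117.69 − 60)^(-0.07551) = 288.1·57.69^(-0.07551) = 288.1·0.73624 = 212.111.
Rounded: 212.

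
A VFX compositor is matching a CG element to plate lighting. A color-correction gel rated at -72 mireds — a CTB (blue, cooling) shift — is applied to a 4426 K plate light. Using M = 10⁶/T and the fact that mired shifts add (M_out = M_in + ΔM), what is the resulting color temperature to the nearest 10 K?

M_in = 10⁶/4426 = 225.94 mireds.
M_out = 225.94 + (-72) = 153.94 mireds.
T_out = 10⁶/153.94 = 6496.1 K → 6500 K.

6500 K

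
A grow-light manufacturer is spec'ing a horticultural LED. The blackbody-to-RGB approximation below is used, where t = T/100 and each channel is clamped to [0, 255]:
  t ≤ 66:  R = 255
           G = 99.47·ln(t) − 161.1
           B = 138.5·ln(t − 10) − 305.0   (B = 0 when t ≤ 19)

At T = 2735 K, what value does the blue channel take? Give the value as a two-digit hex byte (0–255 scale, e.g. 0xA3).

t = 2735/100 = 27.35; the t ≤ 66 branch applies.
B = 138.5·ln(27.35 − 10) − 305.0 = 138.5·ln 17.35 − 305.0 = 138.5·2.8536 − 305.0 = 90.223.
Rounded: 90; in hex, 0x5A.

0x5A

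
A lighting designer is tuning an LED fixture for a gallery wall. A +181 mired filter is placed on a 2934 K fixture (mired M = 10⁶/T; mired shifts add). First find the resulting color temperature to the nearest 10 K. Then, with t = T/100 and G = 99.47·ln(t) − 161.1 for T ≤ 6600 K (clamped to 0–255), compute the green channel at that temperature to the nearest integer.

M_in = 10⁶/2934 = 340.83; M_out = 340.83 + (+181) = 521.83.
T_out = 10⁶/521.83 = 1916.3 K → 1920 K; t = 19.2.
G = 99.47·ln 19.2 − 161.1 = 99.47·2.9549 − 161.1 = 132.825.
Rounded: 133.

133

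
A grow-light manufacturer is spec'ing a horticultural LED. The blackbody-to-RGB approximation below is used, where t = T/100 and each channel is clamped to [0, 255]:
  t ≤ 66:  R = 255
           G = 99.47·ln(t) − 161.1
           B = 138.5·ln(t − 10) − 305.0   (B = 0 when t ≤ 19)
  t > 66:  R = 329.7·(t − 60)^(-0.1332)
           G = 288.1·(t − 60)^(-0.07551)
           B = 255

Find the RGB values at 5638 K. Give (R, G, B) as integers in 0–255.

t = 5638/100 = 56.38; the t ≤ 66 branch applies.
R = 255 by definition for t ≤ 66.
G = 99.47·ln 56.38 − 161.1 = 99.47·4.0321 − 161.1 = 239.974.
B = 138.5·ln(56.38 − 10) − 305.0 = 138.5·ln 46.38 − 305.0 = 138.5·3.8369 − 305.0 = 226.406.
Rounded: (255, 240, 226).

(255, 240, 226)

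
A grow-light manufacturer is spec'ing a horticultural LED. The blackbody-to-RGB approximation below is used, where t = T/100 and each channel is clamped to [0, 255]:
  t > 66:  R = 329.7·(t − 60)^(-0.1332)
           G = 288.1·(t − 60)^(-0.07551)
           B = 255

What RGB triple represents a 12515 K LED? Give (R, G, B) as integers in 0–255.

(189, 210, 255)

t = 12515/100 = 125.15; the t > 66 branch applies.
R = 329.7·(125.15 − 60)^(-0.1332) = 329.7·65.15^(-0.1332) = 329.7·0.57331 = 189.019.
G = 288.1·(125.15 − 60)^(-0.07551) = 288.1·65.15^(-0.07551) = 288.1·0.72951 = 210.172.
B = 255 by definition for t > 66.
Rounded: (189, 210, 255).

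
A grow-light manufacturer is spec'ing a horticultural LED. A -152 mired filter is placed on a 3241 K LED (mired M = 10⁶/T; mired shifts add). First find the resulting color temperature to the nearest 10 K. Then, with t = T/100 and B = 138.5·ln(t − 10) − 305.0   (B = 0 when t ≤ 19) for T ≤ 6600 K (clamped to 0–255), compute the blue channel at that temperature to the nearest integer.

247

M_in = 10⁶/3241 = 308.55; M_out = 308.55 + (-152) = 156.55.
T_out = 10⁶/156.55 = 6387.9 K → 6390 K; t = 63.9.
B = 138.5·ln(63.9 − 10) − 305.0 = 138.5·ln 53.9 − 305.0 = 138.5·3.9871 − 305.0 = 247.218.
Rounded: 247.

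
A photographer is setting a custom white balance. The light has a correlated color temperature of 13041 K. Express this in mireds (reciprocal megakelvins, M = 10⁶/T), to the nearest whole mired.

77 mireds

M = 10⁶ / 13041 = 76.681 → 77 mireds.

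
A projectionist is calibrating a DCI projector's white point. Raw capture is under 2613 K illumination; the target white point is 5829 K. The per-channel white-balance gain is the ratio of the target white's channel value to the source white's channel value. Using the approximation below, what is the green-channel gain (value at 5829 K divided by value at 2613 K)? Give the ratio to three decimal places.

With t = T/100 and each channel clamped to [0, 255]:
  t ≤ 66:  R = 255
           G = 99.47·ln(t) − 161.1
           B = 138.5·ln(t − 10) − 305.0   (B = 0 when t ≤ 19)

At 2613 K (t = 26.13):
  G = 99.47·ln 26.13 − 161.1 = 99.47·3.2631 − 161.1 = 163.479.
At 5829 K (t = 58.29):
  G = 99.47·ln 58.29 − 161.1 = 99.47·4.0654 − 161.1 = 243.288.
Gain = 243.288 / 163.479 = 1.4882 → 1.488.

1.488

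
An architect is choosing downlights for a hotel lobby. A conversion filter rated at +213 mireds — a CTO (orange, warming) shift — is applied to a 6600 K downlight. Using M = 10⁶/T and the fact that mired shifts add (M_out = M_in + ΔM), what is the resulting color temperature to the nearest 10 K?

M_in = 10⁶/6600 = 151.52 mireds.
M_out = 151.52 + (+213) = 364.52 mireds.
T_out = 10⁶/364.52 = 2743.4 K → 2740 K.

2740 K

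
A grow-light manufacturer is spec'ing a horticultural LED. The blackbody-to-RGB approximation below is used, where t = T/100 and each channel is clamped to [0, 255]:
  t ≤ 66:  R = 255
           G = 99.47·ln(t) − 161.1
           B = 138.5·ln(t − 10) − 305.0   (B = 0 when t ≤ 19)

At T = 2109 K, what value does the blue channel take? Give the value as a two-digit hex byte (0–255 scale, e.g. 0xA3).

0x1C

t = 2109/100 = 21.09; the t ≤ 66 branch applies.
B = 138.5·ln(21.09 − 10) − 305.0 = 138.5·ln 11.09 − 305.0 = 138.5·2.4060 − 305.0 = 28.237.
Rounded: 28; in hex, 0x1C.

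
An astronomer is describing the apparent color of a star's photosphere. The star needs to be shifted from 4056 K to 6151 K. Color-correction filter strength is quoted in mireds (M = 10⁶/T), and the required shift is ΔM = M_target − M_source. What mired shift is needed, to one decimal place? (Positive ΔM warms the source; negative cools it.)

M_source = 10⁶/4056 = 246.548; M_target = 10⁶/6151 = 162.575.
ΔM = 162.575 − 246.548 = -83.973 → -84.0 mireds, a cooling shift.

-84.0 mireds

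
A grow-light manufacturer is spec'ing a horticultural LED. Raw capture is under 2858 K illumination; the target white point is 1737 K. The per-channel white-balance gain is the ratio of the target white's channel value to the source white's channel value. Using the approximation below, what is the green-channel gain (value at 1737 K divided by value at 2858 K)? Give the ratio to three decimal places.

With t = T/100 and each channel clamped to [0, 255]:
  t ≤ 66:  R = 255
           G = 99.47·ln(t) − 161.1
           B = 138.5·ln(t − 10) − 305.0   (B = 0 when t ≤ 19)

0.713

At 2858 K (t = 28.58):
  G = 99.47·ln 28.58 − 161.1 = 99.47·3.3527 − 161.1 = 172.394.
At 1737 K (t = 17.37):
  G = 99.47·ln 17.37 − 161.1 = 99.47·2.8547 − 161.1 = 122.861.
Gain = 122.861 / 172.394 = 0.7127 → 0.713.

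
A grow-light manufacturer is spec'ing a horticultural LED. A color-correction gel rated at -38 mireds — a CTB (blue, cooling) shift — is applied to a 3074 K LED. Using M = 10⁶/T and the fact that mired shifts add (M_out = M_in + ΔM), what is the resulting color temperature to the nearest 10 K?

M_in = 10⁶/3074 = 325.31 mireds.
M_out = 325.31 + (-38) = 287.31 mireds.
T_out = 10⁶/287.31 = 3480.6 K → 3480 K.

3480 K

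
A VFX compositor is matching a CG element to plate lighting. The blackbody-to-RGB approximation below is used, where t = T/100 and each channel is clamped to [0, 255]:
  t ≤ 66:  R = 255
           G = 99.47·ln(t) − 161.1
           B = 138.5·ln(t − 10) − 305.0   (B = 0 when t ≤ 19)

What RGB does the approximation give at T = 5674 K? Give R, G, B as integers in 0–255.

R=255, G=241, B=227

t = 5674/100 = 56.74; the t ≤ 66 branch applies.
R = 255 by definition for t ≤ 66.
G = 99.47·ln 56.74 − 161.1 = 99.47·4.0385 − 161.1 = 240.608.
B = 138.5·ln(56.74 − 10) − 305.0 = 138.5·ln 46.74 − 305.0 = 138.5·3.8446 − 305.0 = 227.477.
Rounded: (255, 241, 227).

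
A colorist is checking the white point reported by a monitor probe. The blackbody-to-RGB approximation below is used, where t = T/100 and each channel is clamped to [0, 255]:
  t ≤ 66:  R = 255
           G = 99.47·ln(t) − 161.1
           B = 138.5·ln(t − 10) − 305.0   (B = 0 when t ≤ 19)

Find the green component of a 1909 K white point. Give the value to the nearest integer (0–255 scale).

t = 1909/100 = 19.09; the t ≤ 66 branch applies.
G = 99.47·ln 19.09 − 161.1 = 99.47·2.9492 − 161.1 = 132.253.
Rounded: 132.

132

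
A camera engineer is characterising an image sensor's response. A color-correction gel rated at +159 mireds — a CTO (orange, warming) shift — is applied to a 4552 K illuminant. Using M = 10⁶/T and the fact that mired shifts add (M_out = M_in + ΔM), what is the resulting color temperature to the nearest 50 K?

2650 K

M_in = 10⁶/4552 = 219.68 mireds.
M_out = 219.68 + (+159) = 378.68 mireds.
T_out = 10⁶/378.68 = 2640.7 K → 2650 K.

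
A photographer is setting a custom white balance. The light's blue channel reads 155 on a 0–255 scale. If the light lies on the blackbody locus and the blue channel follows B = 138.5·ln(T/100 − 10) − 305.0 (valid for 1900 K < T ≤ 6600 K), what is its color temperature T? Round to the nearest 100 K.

ln(t − 10) = (155 + 305.0) / 138.5 = 3.3213.
t − 10 = e^3.3213 = 27.696, so t = 37.696.
T = 100·t = 3770 K → 3800 K to the nearest 100 K.

3800 K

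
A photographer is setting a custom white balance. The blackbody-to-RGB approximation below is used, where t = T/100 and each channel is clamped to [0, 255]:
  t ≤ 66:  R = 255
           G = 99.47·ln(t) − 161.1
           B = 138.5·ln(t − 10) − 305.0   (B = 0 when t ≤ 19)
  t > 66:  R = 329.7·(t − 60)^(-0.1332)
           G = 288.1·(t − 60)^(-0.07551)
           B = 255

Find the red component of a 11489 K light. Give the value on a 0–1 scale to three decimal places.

0.758

t = 11489/100 = 114.89; the t > 66 branch applies.
R = 329.7·(114.89 − 60)^(-0.1332) = 329.7·54.89^(-0.1332) = 329.7·0.58654 = 193.383.
On a 0–1 scale: 193.383/255 = 0.7584 → 0.758.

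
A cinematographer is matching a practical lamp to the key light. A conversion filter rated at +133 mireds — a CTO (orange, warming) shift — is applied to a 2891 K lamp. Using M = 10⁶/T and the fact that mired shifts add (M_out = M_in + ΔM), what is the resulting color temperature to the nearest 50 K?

2100 K

M_in = 10⁶/2891 = 345.90 mireds.
M_out = 345.90 + (+133) = 478.90 mireds.
T_out = 10⁶/478.90 = 2088.1 K → 2100 K.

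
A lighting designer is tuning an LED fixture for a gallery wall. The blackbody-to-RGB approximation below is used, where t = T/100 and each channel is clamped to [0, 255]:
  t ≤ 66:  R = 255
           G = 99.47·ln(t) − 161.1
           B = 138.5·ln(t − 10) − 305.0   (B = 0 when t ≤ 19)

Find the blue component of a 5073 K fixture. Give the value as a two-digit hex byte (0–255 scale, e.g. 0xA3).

0xD0

t = 5073/100 = 50.73; the t ≤ 66 branch applies.
B = 138.5·ln(50.73 − 10) − 305.0 = 138.5·ln 40.73 − 305.0 = 138.5·3.7070 − 305.0 = 208.415.
Rounded: 208; in hex, 0xD0.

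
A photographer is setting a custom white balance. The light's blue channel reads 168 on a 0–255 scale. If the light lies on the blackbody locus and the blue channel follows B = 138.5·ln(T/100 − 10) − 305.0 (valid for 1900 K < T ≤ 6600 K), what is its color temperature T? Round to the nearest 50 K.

4050 K

ln(t − 10) = (168 + 305.0) / 138.5 = 3.4152.
t − 10 = e^3.4152 = 30.422, so t = 40.422.
T = 100·t = 4042 K → 4050 K to the nearest 50 K.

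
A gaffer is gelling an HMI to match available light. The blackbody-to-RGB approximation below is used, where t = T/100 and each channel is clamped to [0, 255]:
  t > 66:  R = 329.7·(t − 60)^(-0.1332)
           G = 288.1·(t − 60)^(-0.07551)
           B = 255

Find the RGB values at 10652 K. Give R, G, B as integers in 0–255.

R=198, G=216, B=255

t = 10652/100 = 106.52; the t > 66 branch applies.
R = 329.7·(106.52 − 60)^(-0.1332) = 329.7·46.52^(-0.1332) = 329.7·0.59961 = 197.692.
G = 288.1·(106.52 − 60)^(-0.07551) = 288.1·46.52^(-0.07551) = 288.1·0.74830 = 215.586.
B = 255 by definition for t > 66.
Rounded: (198, 216, 255).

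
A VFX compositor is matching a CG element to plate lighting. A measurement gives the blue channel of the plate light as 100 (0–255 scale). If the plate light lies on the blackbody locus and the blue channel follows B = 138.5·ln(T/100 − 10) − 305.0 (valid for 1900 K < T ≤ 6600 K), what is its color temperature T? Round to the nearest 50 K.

2850 K

ln(t − 10) = (100 + 305.0) / 138.5 = 2.9242.
t − 10 = e^2.9242 = 18.619, so t = 28.619.
T = 100·t = 2862 K → 2850 K to the nearest 50 K.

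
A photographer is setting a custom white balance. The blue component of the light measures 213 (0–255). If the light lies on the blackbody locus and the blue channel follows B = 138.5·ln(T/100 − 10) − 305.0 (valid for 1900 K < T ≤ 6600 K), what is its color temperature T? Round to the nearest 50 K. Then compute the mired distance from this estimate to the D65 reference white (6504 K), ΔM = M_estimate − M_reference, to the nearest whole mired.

ln(t − 10) = (213 + 305.0) / 138.5 = 3.7401.
t − 10 = e^3.7401 = 42.101, so t = 52.101.
T = 100·t = 5210 K → 5200 K to the nearest 50 K.
M_estimate = 10⁶/5200 = 192.31; M_reference = 10⁶/6504 = 153.75.
ΔM = 192.31 − 153.75 = 38.56 → +39 mireds.

+39 mireds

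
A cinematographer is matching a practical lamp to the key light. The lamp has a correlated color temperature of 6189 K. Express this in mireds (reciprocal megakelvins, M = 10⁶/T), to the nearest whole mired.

M = 10⁶ / 6189 = 161.577 → 162 mireds.

162 mireds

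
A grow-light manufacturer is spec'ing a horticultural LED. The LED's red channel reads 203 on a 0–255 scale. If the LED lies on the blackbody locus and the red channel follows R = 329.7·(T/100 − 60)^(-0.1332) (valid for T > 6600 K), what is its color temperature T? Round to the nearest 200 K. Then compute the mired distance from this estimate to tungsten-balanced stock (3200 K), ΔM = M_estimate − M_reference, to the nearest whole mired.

-210 mireds

(t − 60)^(-0.1332) = 203/329.7 = 0.61571.
t − 60 = 0.61571^(1/-0.1332) = 0.61571^(-7.508) = 38.129, so t = 98.129.
T = 100·t = 9813 K → 9800 K to the nearest 200 K.
M_estimate = 10⁶/9800 = 102.04; M_reference = 10⁶/3200 = 312.50.
ΔM = 102.04 − 312.50 = -210.46 → -210 mireds.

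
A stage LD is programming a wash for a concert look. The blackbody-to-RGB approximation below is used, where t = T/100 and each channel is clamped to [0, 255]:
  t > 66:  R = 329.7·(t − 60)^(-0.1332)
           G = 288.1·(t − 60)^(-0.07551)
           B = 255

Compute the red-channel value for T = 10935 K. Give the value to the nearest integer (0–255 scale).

t = 10935/100 = 109.35; the t > 66 branch applies.
R = 329.7·(109.35 − 60)^(-0.1332) = 329.7·49.35^(-0.1332) = 329.7·0.59491 = 196.143.
Rounded: 196.

196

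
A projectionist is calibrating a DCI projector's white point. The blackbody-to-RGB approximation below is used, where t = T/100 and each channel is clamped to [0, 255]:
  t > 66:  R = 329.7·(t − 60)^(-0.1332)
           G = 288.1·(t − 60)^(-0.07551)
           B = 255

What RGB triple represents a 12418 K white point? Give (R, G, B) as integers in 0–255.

(189, 210, 255)

t = 12418/100 = 124.18; the t > 66 branch applies.
R = 329.7·(124.18 − 60)^(-0.1332) = 329.7·64.18^(-0.1332) = 329.7·0.57445 = 189.397.
G = 288.1·(124.18 − 60)^(-0.07551) = 288.1·64.18^(-0.07551) = 288.1·0.73034 = 210.410.
B = 255 by definition for t > 66.
Rounded: (189, 210, 255).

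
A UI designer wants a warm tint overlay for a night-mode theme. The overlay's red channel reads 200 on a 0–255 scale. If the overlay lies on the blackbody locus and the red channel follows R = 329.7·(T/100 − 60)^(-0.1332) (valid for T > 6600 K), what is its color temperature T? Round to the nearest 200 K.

10200 K

(t − 60)^(-0.1332) = 200/329.7 = 0.60661.
t − 60 = 0.60661^(1/-0.1332) = 0.60661^(-7.508) = 42.638, so t = 102.638.
T = 100·t = 10264 K → 10200 K to the nearest 200 K.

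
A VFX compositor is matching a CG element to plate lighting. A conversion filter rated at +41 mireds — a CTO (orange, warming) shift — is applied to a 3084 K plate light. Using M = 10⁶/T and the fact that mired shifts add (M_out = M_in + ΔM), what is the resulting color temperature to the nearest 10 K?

M_in = 10⁶/3084 = 324.25 mireds.
M_out = 324.25 + (+41) = 365.25 mireds.
T_out = 10⁶/365.25 = 2737.8 K → 2740 K.

2740 K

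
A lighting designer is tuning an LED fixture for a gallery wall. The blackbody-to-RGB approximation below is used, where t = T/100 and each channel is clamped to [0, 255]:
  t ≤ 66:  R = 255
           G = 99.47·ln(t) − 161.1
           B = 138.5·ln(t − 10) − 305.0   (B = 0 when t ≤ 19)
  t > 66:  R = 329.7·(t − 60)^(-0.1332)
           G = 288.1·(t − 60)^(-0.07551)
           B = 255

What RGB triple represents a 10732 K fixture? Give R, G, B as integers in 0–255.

R=197, G=215, B=255

t = 10732/100 = 107.32; the t > 66 branch applies.
R = 329.7·(107.32 − 60)^(-0.1332) = 329.7·47.32^(-0.1332) = 329.7·0.59825 = 197.244.
G = 288.1·(107.32 − 60)^(-0.07551) = 288.1·47.32^(-0.07551) = 288.1·0.74734 = 215.308.
B = 255 by definition for t > 66.
Rounded: (197, 215, 255).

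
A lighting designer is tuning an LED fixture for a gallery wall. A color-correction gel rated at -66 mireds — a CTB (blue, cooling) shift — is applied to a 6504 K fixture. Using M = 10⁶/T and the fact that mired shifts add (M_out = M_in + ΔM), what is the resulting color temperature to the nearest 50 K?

M_in = 10⁶/6504 = 153.75 mireds.
M_out = 153.75 + (-66) = 87.75 mireds.
T_out = 10⁶/87.75 = 11395.8 K → 11400 K.

11400 K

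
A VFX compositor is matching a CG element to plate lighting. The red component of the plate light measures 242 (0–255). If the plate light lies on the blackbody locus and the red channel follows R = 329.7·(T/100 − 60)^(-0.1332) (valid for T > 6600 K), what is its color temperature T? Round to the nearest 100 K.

(t − 60)^(-0.1332) = 242/329.7 = 0.73400.
t − 60 = 0.73400^(1/-0.1332) = 0.73400^(-7.508) = 10.193, so t = 70.193.
T = 100·t = 7019 K → 7000 K to the nearest 100 K.

7000 K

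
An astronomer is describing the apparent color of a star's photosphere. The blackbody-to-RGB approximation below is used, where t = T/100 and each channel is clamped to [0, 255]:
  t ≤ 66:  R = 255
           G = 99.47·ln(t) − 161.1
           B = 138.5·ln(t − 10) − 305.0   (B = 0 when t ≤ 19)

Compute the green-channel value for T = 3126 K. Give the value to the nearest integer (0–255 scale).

181

t = 3126/100 = 31.26; the t ≤ 66 branch applies.
G = 99.47·ln 31.26 − 161.1 = 99.47·3.4423 − 161.1 = 181.309.
Rounded: 181.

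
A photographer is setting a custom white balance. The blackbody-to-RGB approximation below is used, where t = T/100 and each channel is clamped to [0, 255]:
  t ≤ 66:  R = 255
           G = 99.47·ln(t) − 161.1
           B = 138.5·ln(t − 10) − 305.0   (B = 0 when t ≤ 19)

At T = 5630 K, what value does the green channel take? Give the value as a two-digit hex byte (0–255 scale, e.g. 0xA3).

t = 5630/100 = 56.3; the t ≤ 66 branch applies.
G = 99.47·ln 56.3 − 161.1 = 99.47·4.0307 − 161.1 = 239.833.
Rounded: 240; in hex, 0xF0.

0xF0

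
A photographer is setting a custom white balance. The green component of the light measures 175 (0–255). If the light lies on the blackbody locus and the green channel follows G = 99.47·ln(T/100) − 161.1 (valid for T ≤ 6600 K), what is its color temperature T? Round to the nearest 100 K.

ln t = (175 + 161.1) / 99.47 = 3.3789.
t = e^3.3789 = 29.339.
T = 100·t = 2934 K → 2900 K to the nearest 100 K.

2900 K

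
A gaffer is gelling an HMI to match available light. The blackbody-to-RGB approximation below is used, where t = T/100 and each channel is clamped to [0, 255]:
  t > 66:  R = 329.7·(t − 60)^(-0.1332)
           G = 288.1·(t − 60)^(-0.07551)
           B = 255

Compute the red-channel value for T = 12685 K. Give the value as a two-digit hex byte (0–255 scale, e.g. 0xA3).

t = 12685/100 = 126.85; the t > 66 branch applies.
R = 329.7·(126.85 − 60)^(-0.1332) = 329.7·66.85^(-0.1332) = 329.7·0.57134 = 188.372.
Rounded: 188; in hex, 0xBC.

0xBC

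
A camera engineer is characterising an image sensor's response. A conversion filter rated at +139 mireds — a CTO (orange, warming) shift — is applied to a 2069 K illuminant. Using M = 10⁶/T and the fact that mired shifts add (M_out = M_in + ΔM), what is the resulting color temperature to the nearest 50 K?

1600 K

M_in = 10⁶/2069 = 483.33 mireds.
M_out = 483.33 + (+139) = 622.33 mireds.
T_out = 10⁶/622.33 = 1606.9 K → 1600 K.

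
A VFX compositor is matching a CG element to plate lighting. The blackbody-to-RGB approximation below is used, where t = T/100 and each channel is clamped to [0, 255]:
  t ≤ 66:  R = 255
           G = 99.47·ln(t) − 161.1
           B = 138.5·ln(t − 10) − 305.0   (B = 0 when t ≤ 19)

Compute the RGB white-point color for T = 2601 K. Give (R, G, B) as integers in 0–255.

(255, 163, 79)

t = 2601/100 = 26.01; the t ≤ 66 branch applies.
R = 255 by definition for t ≤ 66.
G = 99.47·ln 26.01 − 161.1 = 99.47·3.2585 − 161.1 = 163.021.
B = 138.5·ln(26.01 − 10) − 305.0 = 138.5·ln 16.01 − 305.0 = 138.5·2.7732 − 305.0 = 79.090.
Rounded: (255, 163, 79).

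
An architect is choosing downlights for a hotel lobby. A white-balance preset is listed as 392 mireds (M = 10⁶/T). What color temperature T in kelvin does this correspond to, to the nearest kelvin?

2551 K

T = 10⁶ / 392 = 2551.02 K → 2551 K.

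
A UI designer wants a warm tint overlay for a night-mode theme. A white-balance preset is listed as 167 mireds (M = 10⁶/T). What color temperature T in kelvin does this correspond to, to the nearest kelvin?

T = 10⁶ / 167 = 5988.02 K → 5988 K.

5988 K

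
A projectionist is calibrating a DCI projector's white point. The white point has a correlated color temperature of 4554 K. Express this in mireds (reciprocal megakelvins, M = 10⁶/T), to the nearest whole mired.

M = 10⁶ / 4554 = 219.587 → 220 mireds.

220 mireds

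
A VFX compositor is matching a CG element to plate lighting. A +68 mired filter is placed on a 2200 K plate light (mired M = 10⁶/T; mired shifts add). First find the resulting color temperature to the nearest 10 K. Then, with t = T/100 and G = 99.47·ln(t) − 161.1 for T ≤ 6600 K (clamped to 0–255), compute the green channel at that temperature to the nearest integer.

132

M_in = 10⁶/2200 = 454.55; M_out = 454.55 + (+68) = 522.55.
T_out = 10⁶/522.55 = 1913.7 K → 1910 K; t = 19.1.
G = 99.47·ln 19.1 − 161.1 = 99.47·2.9497 − 161.1 = 132.305.
Rounded: 132.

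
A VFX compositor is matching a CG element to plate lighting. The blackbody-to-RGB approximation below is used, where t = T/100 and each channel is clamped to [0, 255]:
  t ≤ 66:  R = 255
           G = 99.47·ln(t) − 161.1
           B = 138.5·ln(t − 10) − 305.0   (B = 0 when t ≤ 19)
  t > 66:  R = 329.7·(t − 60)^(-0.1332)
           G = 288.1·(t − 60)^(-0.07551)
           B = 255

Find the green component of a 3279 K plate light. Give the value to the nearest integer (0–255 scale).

186

t = 3279/100 = 32.79; the t ≤ 66 branch applies.
G = 99.47·ln 32.79 − 161.1 = 99.47·3.4901 − 161.1 = 186.063.
Rounded: 186.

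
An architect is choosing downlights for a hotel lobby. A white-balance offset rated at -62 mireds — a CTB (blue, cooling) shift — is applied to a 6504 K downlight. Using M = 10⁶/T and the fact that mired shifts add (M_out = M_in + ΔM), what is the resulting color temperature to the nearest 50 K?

10900 K

M_in = 10⁶/6504 = 153.75 mireds.
M_out = 153.75 + (-62) = 91.75 mireds.
T_out = 10⁶/91.75 = 10899.0 K → 10900 K.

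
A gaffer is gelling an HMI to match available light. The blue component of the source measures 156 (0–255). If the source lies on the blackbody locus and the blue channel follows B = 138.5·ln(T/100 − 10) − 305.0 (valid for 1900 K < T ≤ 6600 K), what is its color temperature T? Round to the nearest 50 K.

3800 K

ln(t − 10) = (156 + 305.0) / 138.5 = 3.3285.
t − 10 = e^3.3285 = 27.897, so t = 37.897.
T = 100·t = 3790 K → 3800 K to the nearest 50 K.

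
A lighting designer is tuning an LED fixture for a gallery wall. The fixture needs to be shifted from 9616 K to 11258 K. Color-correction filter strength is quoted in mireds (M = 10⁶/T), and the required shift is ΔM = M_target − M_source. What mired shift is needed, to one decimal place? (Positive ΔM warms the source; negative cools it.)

M_source = 10⁶/9616 = 103.993; M_target = 10⁶/11258 = 88.826.
ΔM = 88.826 − 103.993 = -15.168 → -15.2 mireds, a cooling shift.

-15.2 mireds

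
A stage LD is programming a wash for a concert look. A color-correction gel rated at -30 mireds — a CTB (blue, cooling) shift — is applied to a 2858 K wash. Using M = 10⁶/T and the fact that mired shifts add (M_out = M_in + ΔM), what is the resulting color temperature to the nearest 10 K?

M_in = 10⁶/2858 = 349.90 mireds.
M_out = 349.90 + (-30) = 319.90 mireds.
T_out = 10⁶/319.90 = 3126.0 K → 3130 K.

3130 K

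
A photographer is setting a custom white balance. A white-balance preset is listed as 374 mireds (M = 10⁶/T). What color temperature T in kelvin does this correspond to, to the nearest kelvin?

T = 10⁶ / 374 = 2673.80 K → 2674 K.

2674 K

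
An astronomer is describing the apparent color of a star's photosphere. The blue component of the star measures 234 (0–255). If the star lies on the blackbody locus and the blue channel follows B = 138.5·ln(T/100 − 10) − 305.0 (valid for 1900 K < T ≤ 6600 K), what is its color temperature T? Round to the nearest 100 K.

5900 K

ln(t − 10) = (234 + 305.0) / 138.5 = 3.8917.
t − 10 = e^3.8917 = 48.994, so t = 58.994.
T = 100·t = 5899 K → 5900 K to the nearest 100 K.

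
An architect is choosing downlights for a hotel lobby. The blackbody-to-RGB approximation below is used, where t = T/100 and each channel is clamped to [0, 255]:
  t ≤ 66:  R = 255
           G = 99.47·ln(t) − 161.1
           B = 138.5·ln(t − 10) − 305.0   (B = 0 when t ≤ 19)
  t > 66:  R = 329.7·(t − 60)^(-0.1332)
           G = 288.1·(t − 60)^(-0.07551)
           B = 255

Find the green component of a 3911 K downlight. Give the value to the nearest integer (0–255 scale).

204

t = 3911/100 = 39.11; the t ≤ 66 branch applies.
G = 99.47·ln 39.11 − 161.1 = 99.47·3.6664 − 161.1 = 203.595.
Rounded: 204.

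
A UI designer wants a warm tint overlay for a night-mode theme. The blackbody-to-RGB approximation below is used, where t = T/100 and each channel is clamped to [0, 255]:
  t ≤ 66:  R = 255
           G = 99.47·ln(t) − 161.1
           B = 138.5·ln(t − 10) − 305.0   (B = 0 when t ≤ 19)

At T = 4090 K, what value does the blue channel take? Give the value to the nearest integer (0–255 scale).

t = 4090/100 = 40.9; the t ≤ 66 branch applies.
B = 138.5·ln(40.9 − 10) − 305.0 = 138.5·ln 30.9 − 305.0 = 138.5·3.4308 − 305.0 = 170.160.
Rounded: 170.

170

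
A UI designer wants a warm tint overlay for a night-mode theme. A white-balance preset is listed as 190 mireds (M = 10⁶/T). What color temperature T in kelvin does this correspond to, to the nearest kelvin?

T = 10⁶ / 190 = 5263.16 K → 5263 K.

5263 K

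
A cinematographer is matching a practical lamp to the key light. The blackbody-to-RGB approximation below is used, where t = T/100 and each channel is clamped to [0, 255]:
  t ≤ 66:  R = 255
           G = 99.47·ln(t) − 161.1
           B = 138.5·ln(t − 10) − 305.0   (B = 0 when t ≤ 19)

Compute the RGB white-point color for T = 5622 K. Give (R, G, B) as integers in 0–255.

t = 5622/100 = 56.22; the t ≤ 66 branch applies.
R = 255 by definition for t ≤ 66.
G = 99.47·ln 56.22 − 161.1 = 99.47·4.0293 − 161.1 = 239.692.
B = 138.5·ln(56.22 − 10) − 305.0 = 138.5·ln 46.22 − 305.0 = 138.5·3.8334 − 305.0 = 225.928.
Rounded: (255, 240, 226).

(255, 240, 226)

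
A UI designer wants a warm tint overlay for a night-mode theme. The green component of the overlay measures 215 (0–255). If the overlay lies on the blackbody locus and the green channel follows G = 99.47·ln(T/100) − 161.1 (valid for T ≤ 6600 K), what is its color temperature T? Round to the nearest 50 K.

4400 K

ln t = (215 + 161.1) / 99.47 = 3.7810.
t = e^3.7810 = 43.862.
T = 100·t = 4386 K → 4400 K to the nearest 50 K.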